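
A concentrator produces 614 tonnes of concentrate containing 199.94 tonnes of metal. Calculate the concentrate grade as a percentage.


Grade = (metal in concentrate / concentrate mass) * 100
= (199.94 / 614) * 100
= 0.3256351792 * 100
= 32.5635%

32.5635%


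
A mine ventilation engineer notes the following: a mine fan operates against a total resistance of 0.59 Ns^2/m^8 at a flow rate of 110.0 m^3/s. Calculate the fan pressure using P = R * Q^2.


Compute Q^2:
Q^2 = 110.0^2 = 12100.0
Compute pressure:
P = R * Q^2 = 0.59 * 12100.0
= 7139.0 Pa

7139.0 Pa


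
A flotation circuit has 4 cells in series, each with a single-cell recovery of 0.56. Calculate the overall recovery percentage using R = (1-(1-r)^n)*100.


Complement of single-cell recovery:
1 - r = 1 - 0.56 = 0.44
Raise to power n:
(1 - r)^4 = 0.44^4 = 0.03748096
Overall recovery:
R = (1 - 0.03748096) * 100
= 96.2519%

96.2519%


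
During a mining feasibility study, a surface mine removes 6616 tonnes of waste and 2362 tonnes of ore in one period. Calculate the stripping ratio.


Stripping ratio = waste tonnage / ore tonnage
= 6616 / 2362
= 2.801

2.801


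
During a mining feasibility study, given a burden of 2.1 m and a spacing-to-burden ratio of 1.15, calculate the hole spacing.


Spacing = burden * ratio
= 2.1 * 1.15
= 2.415 m

2.415 m


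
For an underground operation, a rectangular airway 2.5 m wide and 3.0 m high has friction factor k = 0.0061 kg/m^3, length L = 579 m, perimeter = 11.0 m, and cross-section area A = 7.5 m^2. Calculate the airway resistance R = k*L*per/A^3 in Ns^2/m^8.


0.0921 Ns^2/m^8

Compute the numerator:
k * L * per = 0.0061 * 579 * 11.0
= 38.8509
Compute the denominator:
A^3 = 7.5^3 = 421.875
Resistance:
R = 38.8509 / 421.875
= 0.0921 Ns^2/m^8


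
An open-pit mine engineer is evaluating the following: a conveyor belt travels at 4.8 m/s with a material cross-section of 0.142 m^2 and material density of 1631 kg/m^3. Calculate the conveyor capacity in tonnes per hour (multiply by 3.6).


Volumetric flow = speed * area
= 4.8 * 0.142 = 0.6816 m^3/s
Mass flow = volumetric * density
= 0.6816 * 1631 = 1111.6896 kg/s
Convert to t/h: multiply by 3.6
Capacity = 1111.6896 * 3.6
= 4002.0826 t/h

4002.0826 t/h


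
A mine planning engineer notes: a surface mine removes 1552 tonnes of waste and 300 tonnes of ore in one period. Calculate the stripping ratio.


Stripping ratio = waste tonnage / ore tonnage
= 1552 / 300
= 5.1733

5.1733


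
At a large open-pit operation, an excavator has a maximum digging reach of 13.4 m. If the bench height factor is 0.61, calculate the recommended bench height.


Bench height = reach * factor
= 13.4 * 0.61
= 8.174 m

8.174 m


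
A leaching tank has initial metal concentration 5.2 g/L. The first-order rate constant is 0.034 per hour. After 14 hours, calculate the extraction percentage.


Compute the exponent:
-k * t = -0.034 * 14 = -0.476
Remaining concentration:
C = 5.2 * exp(-0.476)
= 5.2 * 0.6212634822
= 3.230570108 g/L
Extracted = 5.2 - 3.230570108 = 1.969429892 g/L
Extraction % = 1.969429892 / 5.2 * 100
= 37.8737%

37.8737%


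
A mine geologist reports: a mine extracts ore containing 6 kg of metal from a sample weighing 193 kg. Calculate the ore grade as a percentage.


3.1088%

Ore grade = (metal mass / ore mass) * 100
= (6 / 193) * 100
= 0.0310880829 * 100
= 3.1088%


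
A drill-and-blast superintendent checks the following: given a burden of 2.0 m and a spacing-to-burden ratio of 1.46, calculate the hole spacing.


Spacing = burden * ratio
= 2.0 * 1.46
= 2.92 m

2.92 m


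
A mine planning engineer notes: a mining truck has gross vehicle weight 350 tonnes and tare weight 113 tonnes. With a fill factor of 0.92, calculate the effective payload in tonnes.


218.04 tonnes

Maximum payload = gross - tare
= 350 - 113 = 237 tonnes
Effective payload = max payload * fill factor
= 237 * 0.92
= 218.04 tonnes


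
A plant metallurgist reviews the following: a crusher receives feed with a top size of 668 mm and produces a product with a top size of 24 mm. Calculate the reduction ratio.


Reduction ratio = feed size / product size
= 668 / 24
= 27.8333

27.8333


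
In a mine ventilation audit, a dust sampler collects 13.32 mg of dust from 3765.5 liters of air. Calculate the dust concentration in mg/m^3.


Convert liters to m^3: 1 m^3 = 1000 L
Concentration = mass / volume * 1000
= 13.32 / 3765.5 * 1000
= 0.003537378834 * 1000
= 3.5374 mg/m^3

3.5374 mg/m^3


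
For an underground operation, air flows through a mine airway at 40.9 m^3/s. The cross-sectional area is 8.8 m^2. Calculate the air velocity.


4.6477 m/s

Velocity = flow rate / cross-sectional area
= 40.9 / 8.8
= 4.6477 m/s


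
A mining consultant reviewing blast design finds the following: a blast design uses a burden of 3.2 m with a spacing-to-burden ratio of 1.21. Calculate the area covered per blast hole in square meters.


12.3904 m^2

First, find the spacing:
Spacing = burden * ratio = 3.2 * 1.21
= 3.872 m
Then, calculate the area:
Area = burden * spacing = 3.2 * 3.872
= 12.3904 m^2


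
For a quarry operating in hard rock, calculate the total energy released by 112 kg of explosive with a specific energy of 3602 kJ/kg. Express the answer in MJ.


403.424 MJ

Energy = mass * specific_energy / 1000
= 112 * 3602 / 1000
= 403424 / 1000
= 403.424 MJ


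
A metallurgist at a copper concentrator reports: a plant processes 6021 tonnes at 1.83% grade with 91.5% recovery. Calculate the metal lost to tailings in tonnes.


Total metal in feed:
= 6021 * 1.83 / 100 = 110.1843 tonnes
Metal recovered:
= 110.1843 * 91.5 / 100 = 100.8186345 tonnes
Metal lost to tailings:
= 110.1843 - 100.8186345
= 9.3657 tonnes

9.3657 tonnes


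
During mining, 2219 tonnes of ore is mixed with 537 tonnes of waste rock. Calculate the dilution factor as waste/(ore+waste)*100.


19.4848%

Total material = ore + waste
= 2219 + 537 = 2756 tonnes
Dilution = waste / total * 100
= 537 / 2756 * 100
= 0.1948476052 * 100
= 19.4848%


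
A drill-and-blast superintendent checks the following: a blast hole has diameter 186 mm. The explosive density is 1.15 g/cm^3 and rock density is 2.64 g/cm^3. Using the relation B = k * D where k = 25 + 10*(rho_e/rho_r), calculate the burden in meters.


First, compute k:
rho_e / rho_r = 1.15 / 2.64 = 0.4356060606
k = 25 + 10 * 0.4356060606 = 29.35606061
Then, compute burden:
B = k * D / 1000 = 29.35606061 * 186 / 1000
= 5460.227273 / 1000
= 5.4602 m

5.4602 m


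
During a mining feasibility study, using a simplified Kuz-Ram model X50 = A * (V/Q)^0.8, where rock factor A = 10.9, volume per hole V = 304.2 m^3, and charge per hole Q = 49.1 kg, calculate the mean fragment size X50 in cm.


46.8909 cm

Compute V/Q:
V/Q = 304.2 / 49.1 = 6.195519348
Raise to the power 0.8:
(V/Q)^0.8 = 6.195519348^0.8 = 4.301918457
Multiply by A:
X50 = 10.9 * 4.301918457
= 46.8909 cm


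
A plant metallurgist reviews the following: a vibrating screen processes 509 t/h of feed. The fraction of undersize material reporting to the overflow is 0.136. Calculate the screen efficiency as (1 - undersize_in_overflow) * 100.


Screen efficiency = (1 - fraction of undersize in overflow) * 100
= (1 - 0.136) * 100
= 0.864 * 100
= 86.4%

86.4%


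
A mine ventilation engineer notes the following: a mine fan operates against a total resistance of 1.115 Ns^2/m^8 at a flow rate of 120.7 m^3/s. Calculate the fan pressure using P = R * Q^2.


16243.8664 Pa

Compute Q^2:
Q^2 = 120.7^2 = 14568.49
Compute pressure:
P = R * Q^2 = 1.115 * 14568.49
= 16243.8664 Pa


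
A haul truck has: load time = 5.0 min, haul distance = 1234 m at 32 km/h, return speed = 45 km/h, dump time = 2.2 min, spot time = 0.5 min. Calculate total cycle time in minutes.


11.6591 min

Convert haul speed to m/min: 32 * 1000/60 = 533.3333333 m/min
Haul time = 1234 / 533.3333333 = 2.31375 min
Convert return speed to m/min: 45 * 1000/60 = 750 m/min
Return time = 1234 / 750 = 1.645333333 min
Total cycle time:
= 5.0 + 2.31375 + 2.2 + 1.645333333 + 0.5
= 11.6591 min


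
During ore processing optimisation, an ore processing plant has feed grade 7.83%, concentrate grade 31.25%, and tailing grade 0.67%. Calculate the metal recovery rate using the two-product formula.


93.4467%

Using the two-product formula:
R = 100 * c * (f - t) / (f * (c - t))
Numerator = 100 * 31.25 * (7.83 - 0.67)
= 100 * 31.25 * 7.16
= 22375.0
Denominator = 7.83 * (31.25 - 0.67)
= 7.83 * 30.58
= 239.4414
R = 22375.0 / 239.4414
= 93.4467%


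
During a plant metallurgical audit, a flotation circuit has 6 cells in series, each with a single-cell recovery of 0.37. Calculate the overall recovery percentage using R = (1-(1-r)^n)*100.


Complement of single-cell recovery:
1 - r = 1 - 0.37 = 0.63
Raise to power n:
(1 - r)^6 = 0.63^6 = 0.06252350221
Overall recovery:
R = (1 - 0.06252350221) * 100
= 93.7476%

93.7476%


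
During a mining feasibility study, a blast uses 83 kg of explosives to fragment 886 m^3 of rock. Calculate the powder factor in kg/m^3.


Powder factor = explosive mass / rock volume
= 83 / 886
= 0.0937 kg/m^3

0.0937 kg/m^3


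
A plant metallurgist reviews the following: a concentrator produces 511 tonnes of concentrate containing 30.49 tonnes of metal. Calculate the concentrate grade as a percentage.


Grade = (metal in concentrate / concentrate mass) * 100
= (30.49 / 511) * 100
= 0.05966731898 * 100
= 5.9667%

5.9667%


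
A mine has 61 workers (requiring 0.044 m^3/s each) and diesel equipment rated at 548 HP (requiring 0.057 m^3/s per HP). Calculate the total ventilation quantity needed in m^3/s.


33.92 m^3/s

Airflow for workers:
Q_people = 61 * 0.044 = 2.684 m^3/s
Airflow for diesel equipment:
Q_diesel = 548 * 0.057 = 31.236 m^3/s
Total ventilation:
Q_total = 2.684 + 31.236
= 33.92 m^3/s


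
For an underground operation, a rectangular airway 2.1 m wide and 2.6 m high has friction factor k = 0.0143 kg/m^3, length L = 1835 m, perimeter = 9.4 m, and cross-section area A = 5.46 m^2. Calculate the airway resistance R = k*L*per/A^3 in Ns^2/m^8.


1.5154 Ns^2/m^8

Compute the numerator:
k * L * per = 0.0143 * 1835 * 9.4
= 246.6607
Compute the denominator:
A^3 = 5.46^3 = 162.771336
Resistance:
R = 246.6607 / 162.771336
= 1.5154 Ns^2/m^8


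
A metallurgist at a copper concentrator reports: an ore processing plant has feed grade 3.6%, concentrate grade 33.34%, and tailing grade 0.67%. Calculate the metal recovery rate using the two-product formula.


83.058%

Using the two-product formula:
R = 100 * c * (f - t) / (f * (c - t))
Numerator = 100 * 33.34 * (3.6 - 0.67)
= 100 * 33.34 * 2.93
= 9768.62
Denominator = 3.6 * (33.34 - 0.67)
= 3.6 * 32.67
= 117.612
R = 9768.62 / 117.612
= 83.058%


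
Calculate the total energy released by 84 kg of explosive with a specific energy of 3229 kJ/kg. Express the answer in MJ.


Energy = mass * specific_energy / 1000
= 84 * 3229 / 1000
= 271236 / 1000
= 271.236 MJ

271.236 MJ


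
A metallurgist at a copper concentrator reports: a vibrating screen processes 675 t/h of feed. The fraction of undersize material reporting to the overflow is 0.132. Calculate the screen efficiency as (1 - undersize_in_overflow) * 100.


86.8%

Screen efficiency = (1 - fraction of undersize in overflow) * 100
= (1 - 0.132) * 100
= 0.868 * 100
= 86.8%


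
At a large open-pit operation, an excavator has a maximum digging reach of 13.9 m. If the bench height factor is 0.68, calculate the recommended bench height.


Bench height = reach * factor
= 13.9 * 0.68
= 9.452 m

9.452 m


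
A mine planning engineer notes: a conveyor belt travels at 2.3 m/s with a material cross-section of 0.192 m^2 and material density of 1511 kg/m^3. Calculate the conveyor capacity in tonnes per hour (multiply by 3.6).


2402.1274 t/h

Volumetric flow = speed * area
= 2.3 * 0.192 = 0.4416 m^3/s
Mass flow = volumetric * density
= 0.4416 * 1511 = 667.2576 kg/s
Convert to t/h: multiply by 3.6
Capacity = 667.2576 * 3.6
= 2402.1274 t/h


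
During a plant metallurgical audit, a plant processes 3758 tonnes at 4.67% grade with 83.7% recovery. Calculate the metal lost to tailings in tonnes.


28.6063 tonnes

Total metal in feed:
= 3758 * 4.67 / 100 = 175.4986 tonnes
Metal recovered:
= 175.4986 * 83.7 / 100 = 146.8923282 tonnes
Metal lost to tailings:
= 175.4986 - 146.8923282
= 28.6063 tonnes


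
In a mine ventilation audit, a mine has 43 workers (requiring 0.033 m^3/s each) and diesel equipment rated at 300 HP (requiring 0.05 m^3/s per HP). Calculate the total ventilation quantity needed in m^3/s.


Airflow for workers:
Q_people = 43 * 0.033 = 1.419 m^3/s
Airflow for diesel equipment:
Q_diesel = 300 * 0.05 = 15.0 m^3/s
Total ventilation:
Q_total = 1.419 + 15.0
= 16.419 m^3/s

16.419 m^3/s


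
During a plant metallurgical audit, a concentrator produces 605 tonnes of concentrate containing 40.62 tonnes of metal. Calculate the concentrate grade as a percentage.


6.714%

Grade = (metal in concentrate / concentrate mass) * 100
= (40.62 / 605) * 100
= 0.06714049587 * 100
= 6.714%


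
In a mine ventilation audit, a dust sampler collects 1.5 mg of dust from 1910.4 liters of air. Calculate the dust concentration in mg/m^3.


Convert liters to m^3: 1 m^3 = 1000 L
Concentration = mass / volume * 1000
= 1.5 / 1910.4 * 1000
= 0.0007851758794 * 1000
= 0.7852 mg/m^3

0.7852 mg/m^3


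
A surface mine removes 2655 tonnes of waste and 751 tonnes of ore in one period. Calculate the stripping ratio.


Stripping ratio = waste tonnage / ore tonnage
= 2655 / 751
= 3.5353

3.5353


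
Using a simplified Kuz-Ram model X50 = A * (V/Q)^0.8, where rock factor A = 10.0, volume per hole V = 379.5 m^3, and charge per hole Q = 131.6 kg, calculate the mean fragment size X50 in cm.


Compute V/Q:
V/Q = 379.5 / 131.6 = 2.883738602
Raise to the power 0.8:
(V/Q)^0.8 = 2.883738602^0.8 = 2.333268472
Multiply by A:
X50 = 10.0 * 2.333268472
= 23.3327 cm

23.3327 cm


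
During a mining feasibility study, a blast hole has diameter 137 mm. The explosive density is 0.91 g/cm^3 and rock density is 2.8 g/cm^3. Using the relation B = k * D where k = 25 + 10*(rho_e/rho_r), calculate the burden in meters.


First, compute k:
rho_e / rho_r = 0.91 / 2.8 = 0.325
k = 25 + 10 * 0.325 = 28.25
Then, compute burden:
B = k * D / 1000 = 28.25 * 137 / 1000
= 3870.25 / 1000
= 3.8703 m

3.8703 m


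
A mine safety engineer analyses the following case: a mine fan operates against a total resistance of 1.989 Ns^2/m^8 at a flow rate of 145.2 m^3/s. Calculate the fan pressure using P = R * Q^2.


41934.1666 Pa

Compute Q^2:
Q^2 = 145.2^2 = 21083.04
Compute pressure:
P = R * Q^2 = 1.989 * 21083.04
= 41934.1666 Pa


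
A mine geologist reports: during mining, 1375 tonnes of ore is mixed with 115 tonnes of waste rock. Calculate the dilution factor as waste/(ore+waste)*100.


7.7181%

Total material = ore + waste
= 1375 + 115 = 1490 tonnes
Dilution = waste / total * 100
= 115 / 1490 * 100
= 0.07718120805 * 100
= 7.7181%


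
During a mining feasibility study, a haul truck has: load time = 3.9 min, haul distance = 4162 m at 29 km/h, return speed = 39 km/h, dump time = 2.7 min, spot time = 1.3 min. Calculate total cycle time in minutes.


Convert haul speed to m/min: 29 * 1000/60 = 483.3333333 m/min
Haul time = 4162 / 483.3333333 = 8.611034483 min
Convert return speed to m/min: 39 * 1000/60 = 650 m/min
Return time = 4162 / 650 = 6.403076923 min
Total cycle time:
= 3.9 + 8.611034483 + 2.7 + 6.403076923 + 1.3
= 22.9141 min

22.9141 min


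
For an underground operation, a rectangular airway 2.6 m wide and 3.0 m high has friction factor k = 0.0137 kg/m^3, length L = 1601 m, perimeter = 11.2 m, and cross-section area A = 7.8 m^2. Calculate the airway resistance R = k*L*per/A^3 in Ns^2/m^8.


0.5177 Ns^2/m^8

Compute the numerator:
k * L * per = 0.0137 * 1601 * 11.2
= 245.65744
Compute the denominator:
A^3 = 7.8^3 = 474.552
Resistance:
R = 245.65744 / 474.552
= 0.5177 Ns^2/m^8


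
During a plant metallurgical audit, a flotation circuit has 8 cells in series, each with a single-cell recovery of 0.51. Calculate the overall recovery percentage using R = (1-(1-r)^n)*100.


Complement of single-cell recovery:
1 - r = 1 - 0.51 = 0.49
Raise to power n:
(1 - r)^8 = 0.49^8 = 0.003323293057
Overall recovery:
R = (1 - 0.003323293057) * 100
= 99.6677%

99.6677%


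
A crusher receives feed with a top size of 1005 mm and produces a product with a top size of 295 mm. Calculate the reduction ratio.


Reduction ratio = feed size / product size
= 1005 / 295
= 3.4068

3.4068


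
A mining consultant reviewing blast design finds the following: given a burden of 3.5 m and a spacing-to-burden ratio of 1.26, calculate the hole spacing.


Spacing = burden * ratio
= 3.5 * 1.26
= 4.41 m

4.41 m


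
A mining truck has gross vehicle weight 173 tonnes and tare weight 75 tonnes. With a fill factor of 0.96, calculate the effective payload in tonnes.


Maximum payload = gross - tare
= 173 - 75 = 98 tonnes
Effective payload = max payload * fill factor
= 98 * 0.96
= 94.08 tonnes

94.08 tonnes


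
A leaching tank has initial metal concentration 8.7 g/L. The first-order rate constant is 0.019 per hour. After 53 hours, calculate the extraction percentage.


Compute the exponent:
-k * t = -0.019 * 53 = -1.007
Remaining concentration:
C = 8.7 * exp(-1.007)
= 8.7 * 0.3653132771
= 3.178225511 g/L
Extracted = 8.7 - 3.178225511 = 5.521774489 g/L
Extraction % = 5.521774489 / 8.7 * 100
= 63.4687%

63.4687%


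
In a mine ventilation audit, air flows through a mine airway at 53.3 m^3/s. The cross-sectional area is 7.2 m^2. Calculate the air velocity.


7.4028 m/s

Velocity = flow rate / cross-sectional area
= 53.3 / 7.2
= 7.4028 m/s


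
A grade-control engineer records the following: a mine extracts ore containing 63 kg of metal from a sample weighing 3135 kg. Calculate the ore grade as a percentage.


2.0096%

Ore grade = (metal mass / ore mass) * 100
= (63 / 3135) * 100
= 0.02009569378 * 100
= 2.0096%


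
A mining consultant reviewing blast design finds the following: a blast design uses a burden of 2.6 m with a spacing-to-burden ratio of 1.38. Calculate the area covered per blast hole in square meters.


First, find the spacing:
Spacing = burden * ratio = 2.6 * 1.38
= 3.588 m
Then, calculate the area:
Area = burden * spacing = 2.6 * 3.588
= 9.3288 m^2

9.3288 m^2


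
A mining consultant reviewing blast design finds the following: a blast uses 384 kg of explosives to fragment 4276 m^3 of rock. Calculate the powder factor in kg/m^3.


0.0898 kg/m^3

Powder factor = explosive mass / rock volume
= 384 / 4276
= 0.0898 kg/m^3


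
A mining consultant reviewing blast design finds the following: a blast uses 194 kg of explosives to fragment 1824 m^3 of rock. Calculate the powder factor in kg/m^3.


0.1064 kg/m^3

Powder factor = explosive mass / rock volume
= 194 / 1824
= 0.1064 kg/m^3


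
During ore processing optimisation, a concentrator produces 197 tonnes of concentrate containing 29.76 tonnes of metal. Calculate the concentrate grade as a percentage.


15.1066%

Grade = (metal in concentrate / concentrate mass) * 100
= (29.76 / 197) * 100
= 0.1510659898 * 100
= 15.1066%


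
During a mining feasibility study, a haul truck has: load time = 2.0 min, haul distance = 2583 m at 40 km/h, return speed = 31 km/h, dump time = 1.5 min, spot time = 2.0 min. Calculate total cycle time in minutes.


Convert haul speed to m/min: 40 * 1000/60 = 666.6666667 m/min
Haul time = 2583 / 666.6666667 = 3.8745 min
Convert return speed to m/min: 31 * 1000/60 = 516.6666667 m/min
Return time = 2583 / 516.6666667 = 4.999354839 min
Total cycle time:
= 2.0 + 3.8745 + 1.5 + 4.999354839 + 2.0
= 14.3739 min

14.3739 min


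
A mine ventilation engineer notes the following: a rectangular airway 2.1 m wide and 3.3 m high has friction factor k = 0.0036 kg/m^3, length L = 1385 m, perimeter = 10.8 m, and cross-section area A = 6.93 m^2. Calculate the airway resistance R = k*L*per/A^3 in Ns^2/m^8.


Compute the numerator:
k * L * per = 0.0036 * 1385 * 10.8
= 53.8488
Compute the denominator:
A^3 = 6.93^3 = 332.812557
Resistance:
R = 53.8488 / 332.812557
= 0.1618 Ns^2/m^8

0.1618 Ns^2/m^8


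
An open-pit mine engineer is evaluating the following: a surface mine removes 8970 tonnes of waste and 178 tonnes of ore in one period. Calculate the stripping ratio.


Stripping ratio = waste tonnage / ore tonnage
= 8970 / 178
= 50.3933

50.3933


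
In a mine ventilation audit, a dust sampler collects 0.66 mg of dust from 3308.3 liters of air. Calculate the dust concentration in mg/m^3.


0.1995 mg/m^3

Convert liters to m^3: 1 m^3 = 1000 L
Concentration = mass / volume * 1000
= 0.66 / 3308.3 * 1000
= 0.0001994982317 * 1000
= 0.1995 mg/m^3


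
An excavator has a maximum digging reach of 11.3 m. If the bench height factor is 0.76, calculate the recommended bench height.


8.588 m

Bench height = reach * factor
= 11.3 * 0.76
= 8.588 m


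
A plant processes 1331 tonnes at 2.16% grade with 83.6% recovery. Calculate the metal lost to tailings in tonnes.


4.7149 tonnes

Total metal in feed:
= 1331 * 2.16 / 100 = 28.7496 tonnes
Metal recovered:
= 28.7496 * 83.6 / 100 = 24.0346656 tonnes
Metal lost to tailings:
= 28.7496 - 24.0346656
= 4.7149 tonnes


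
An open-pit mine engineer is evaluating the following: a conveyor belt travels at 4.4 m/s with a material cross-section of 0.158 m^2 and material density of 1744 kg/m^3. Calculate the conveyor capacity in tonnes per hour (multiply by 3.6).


Volumetric flow = speed * area
= 4.4 * 0.158 = 0.6952 m^3/s
Mass flow = volumetric * density
= 0.6952 * 1744 = 1212.4288 kg/s
Convert to t/h: multiply by 3.6
Capacity = 1212.4288 * 3.6
= 4364.7437 t/h

4364.7437 t/h


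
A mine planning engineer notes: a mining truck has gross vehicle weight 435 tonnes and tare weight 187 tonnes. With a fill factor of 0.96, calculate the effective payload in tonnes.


Maximum payload = gross - tare
= 435 - 187 = 248 tonnes
Effective payload = max payload * fill factor
= 248 * 0.96
= 238.08 tonnes

238.08 tonnes


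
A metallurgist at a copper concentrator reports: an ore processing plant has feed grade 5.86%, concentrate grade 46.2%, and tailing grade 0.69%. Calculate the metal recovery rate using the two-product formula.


Using the two-product formula:
R = 100 * c * (f - t) / (f * (c - t))
Numerator = 100 * 46.2 * (5.86 - 0.69)
= 100 * 46.2 * 5.17
= 23885.4
Denominator = 5.86 * (46.2 - 0.69)
= 5.86 * 45.51
= 266.6886
R = 23885.4 / 266.6886
= 89.5629%

89.5629%


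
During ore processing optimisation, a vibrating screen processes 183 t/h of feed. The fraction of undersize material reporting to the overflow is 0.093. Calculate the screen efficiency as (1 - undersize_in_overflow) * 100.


90.7%

Screen efficiency = (1 - fraction of undersize in overflow) * 100
= (1 - 0.093) * 100
= 0.907 * 100
= 90.7%


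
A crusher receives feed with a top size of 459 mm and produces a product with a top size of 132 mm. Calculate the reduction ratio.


3.4773

Reduction ratio = feed size / product size
= 459 / 132
= 3.4773


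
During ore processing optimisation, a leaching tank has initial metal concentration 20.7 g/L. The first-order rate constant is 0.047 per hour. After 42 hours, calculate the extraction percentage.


Compute the exponent:
-k * t = -0.047 * 42 = -1.974
Remaining concentration:
C = 20.7 * exp(-1.974)
= 20.7 * 0.138900143
= 2.875232959 g/L
Extracted = 20.7 - 2.875232959 = 17.82476704 g/L
Extraction % = 17.82476704 / 20.7 * 100
= 86.11%

86.11%


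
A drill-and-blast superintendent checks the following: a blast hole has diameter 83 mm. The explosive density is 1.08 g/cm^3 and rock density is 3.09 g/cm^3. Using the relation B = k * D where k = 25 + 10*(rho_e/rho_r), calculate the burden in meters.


First, compute k:
rho_e / rho_r = 1.08 / 3.09 = 0.3495145631
k = 25 + 10 * 0.3495145631 = 28.49514563
Then, compute burden:
B = k * D / 1000 = 28.49514563 * 83 / 1000
= 2365.097087 / 1000
= 2.3651 m

2.3651 m


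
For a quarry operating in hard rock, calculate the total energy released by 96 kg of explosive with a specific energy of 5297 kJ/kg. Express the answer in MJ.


Energy = mass * specific_energy / 1000
= 96 * 5297 / 1000
= 508512 / 1000
= 508.512 MJ

508.512 MJ


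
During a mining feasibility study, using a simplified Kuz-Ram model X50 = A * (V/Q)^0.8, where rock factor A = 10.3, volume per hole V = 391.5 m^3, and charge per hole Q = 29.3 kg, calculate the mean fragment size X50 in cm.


Compute V/Q:
V/Q = 391.5 / 29.3 = 13.36177474
Raise to the power 0.8:
(V/Q)^0.8 = 13.36177474^0.8 = 7.955936659
Multiply by A:
X50 = 10.3 * 7.955936659
= 81.9461 cm

81.9461 cm


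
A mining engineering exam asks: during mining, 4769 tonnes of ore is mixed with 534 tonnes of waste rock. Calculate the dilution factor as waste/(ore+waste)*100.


10.0698%

Total material = ore + waste
= 4769 + 534 = 5303 tonnes
Dilution = waste / total * 100
= 534 / 5303 * 100
= 0.1006977183 * 100
= 10.0698%


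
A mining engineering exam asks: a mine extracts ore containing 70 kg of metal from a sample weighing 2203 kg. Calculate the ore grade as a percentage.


3.1775%

Ore grade = (metal mass / ore mass) * 100
= (70 / 2203) * 100
= 0.03177485247 * 100
= 3.1775%


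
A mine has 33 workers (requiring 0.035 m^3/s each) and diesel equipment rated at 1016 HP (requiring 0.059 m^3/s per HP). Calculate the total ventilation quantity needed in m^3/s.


61.099 m^3/s

Airflow for workers:
Q_people = 33 * 0.035 = 1.155 m^3/s
Airflow for diesel equipment:
Q_diesel = 1016 * 0.059 = 59.944 m^3/s
Total ventilation:
Q_total = 1.155 + 59.944
= 61.099 m^3/s


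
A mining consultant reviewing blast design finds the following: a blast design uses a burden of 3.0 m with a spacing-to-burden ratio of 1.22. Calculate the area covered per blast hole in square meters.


10.98 m^2

First, find the spacing:
Spacing = burden * ratio = 3.0 * 1.22
= 3.66 m
Then, calculate the area:
Area = burden * spacing = 3.0 * 3.66
= 10.98 m^2


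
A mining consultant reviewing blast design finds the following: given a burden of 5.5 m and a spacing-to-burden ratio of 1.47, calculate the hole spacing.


Spacing = burden * ratio
= 5.5 * 1.47
= 8.085 m

8.085 m


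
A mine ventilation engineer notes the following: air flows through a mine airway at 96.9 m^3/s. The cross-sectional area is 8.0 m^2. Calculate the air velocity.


12.1125 m/s

Velocity = flow rate / cross-sectional area
= 96.9 / 8.0
= 12.1125 m/s


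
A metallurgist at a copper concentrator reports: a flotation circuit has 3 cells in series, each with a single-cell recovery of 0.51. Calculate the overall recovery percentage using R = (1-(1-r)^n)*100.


Complement of single-cell recovery:
1 - r = 1 - 0.51 = 0.49
Raise to power n:
(1 - r)^3 = 0.49^3 = 0.117649
Overall recovery:
R = (1 - 0.117649) * 100
= 88.2351%

88.2351%


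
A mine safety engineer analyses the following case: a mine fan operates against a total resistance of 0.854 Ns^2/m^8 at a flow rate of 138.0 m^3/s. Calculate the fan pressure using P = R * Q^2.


16263.576 Pa

Compute Q^2:
Q^2 = 138.0^2 = 19044.0
Compute pressure:
P = R * Q^2 = 0.854 * 19044.0
= 16263.576 Pa


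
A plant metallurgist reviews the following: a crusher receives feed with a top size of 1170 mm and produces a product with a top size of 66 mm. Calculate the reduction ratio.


Reduction ratio = feed size / product size
= 1170 / 66
= 17.7273

17.7273


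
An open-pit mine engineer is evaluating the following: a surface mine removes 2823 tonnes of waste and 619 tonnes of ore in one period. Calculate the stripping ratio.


Stripping ratio = waste tonnage / ore tonnage
= 2823 / 619
= 4.5606

4.5606


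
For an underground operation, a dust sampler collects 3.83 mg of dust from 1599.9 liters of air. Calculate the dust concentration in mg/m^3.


2.3939 mg/m^3

Convert liters to m^3: 1 m^3 = 1000 L
Concentration = mass / volume * 1000
= 3.83 / 1599.9 * 1000
= 0.002393899619 * 1000
= 2.3939 mg/m^3


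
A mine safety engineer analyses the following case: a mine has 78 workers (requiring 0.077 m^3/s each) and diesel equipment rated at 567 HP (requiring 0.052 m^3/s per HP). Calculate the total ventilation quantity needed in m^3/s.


35.49 m^3/s

Airflow for workers:
Q_people = 78 * 0.077 = 6.006 m^3/s
Airflow for diesel equipment:
Q_diesel = 567 * 0.052 = 29.484 m^3/s
Total ventilation:
Q_total = 6.006 + 29.484
= 35.49 m^3/s


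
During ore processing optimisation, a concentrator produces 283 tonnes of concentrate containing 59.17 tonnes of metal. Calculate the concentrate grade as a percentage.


20.9081%

Grade = (metal in concentrate / concentrate mass) * 100
= (59.17 / 283) * 100
= 0.2090812721 * 100
= 20.9081%


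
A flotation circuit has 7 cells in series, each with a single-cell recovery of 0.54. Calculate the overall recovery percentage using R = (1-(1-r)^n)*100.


Complement of single-cell recovery:
1 - r = 1 - 0.54 = 0.46
Raise to power n:
(1 - r)^7 = 0.46^7 = 0.004358176572
Overall recovery:
R = (1 - 0.004358176572) * 100
= 99.5642%

99.5642%


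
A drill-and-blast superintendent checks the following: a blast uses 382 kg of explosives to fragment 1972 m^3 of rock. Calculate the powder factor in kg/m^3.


Powder factor = explosive mass / rock volume
= 382 / 1972
= 0.1937 kg/m^3

0.1937 kg/m^3


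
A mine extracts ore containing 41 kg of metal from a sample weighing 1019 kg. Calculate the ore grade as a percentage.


Ore grade = (metal mass / ore mass) * 100
= (41 / 1019) * 100
= 0.04023552502 * 100
= 4.0236%

4.0236%


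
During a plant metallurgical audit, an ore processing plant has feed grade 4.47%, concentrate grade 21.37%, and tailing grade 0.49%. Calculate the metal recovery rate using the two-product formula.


Using the two-product formula:
R = 100 * c * (f - t) / (f * (c - t))
Numerator = 100 * 21.37 * (4.47 - 0.49)
= 100 * 21.37 * 3.98
= 8505.26
Denominator = 4.47 * (21.37 - 0.49)
= 4.47 * 20.88
= 93.3336
R = 8505.26 / 93.3336
= 91.1275%

91.1275%


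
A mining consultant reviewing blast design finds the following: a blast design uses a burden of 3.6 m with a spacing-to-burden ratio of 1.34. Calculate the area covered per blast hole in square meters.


First, find the spacing:
Spacing = burden * ratio = 3.6 * 1.34
= 4.824 m
Then, calculate the area:
Area = burden * spacing = 3.6 * 4.824
= 17.3664 m^2

17.3664 m^2


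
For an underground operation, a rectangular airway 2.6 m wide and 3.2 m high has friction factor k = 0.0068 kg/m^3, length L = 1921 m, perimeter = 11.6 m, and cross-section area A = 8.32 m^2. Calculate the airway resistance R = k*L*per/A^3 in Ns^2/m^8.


0.2631 Ns^2/m^8

Compute the numerator:
k * L * per = 0.0068 * 1921 * 11.6
= 151.52848
Compute the denominator:
A^3 = 8.32^3 = 575.930368
Resistance:
R = 151.52848 / 575.930368
= 0.2631 Ns^2/m^8


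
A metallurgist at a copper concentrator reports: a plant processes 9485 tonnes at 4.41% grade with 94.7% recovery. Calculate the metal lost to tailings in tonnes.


Total metal in feed:
= 9485 * 4.41 / 100 = 418.2885 tonnes
Metal recovered:
= 418.2885 * 94.7 / 100 = 396.1192095 tonnes
Metal lost to tailings:
= 418.2885 - 396.1192095
= 22.1693 tonnes

22.1693 tonnes


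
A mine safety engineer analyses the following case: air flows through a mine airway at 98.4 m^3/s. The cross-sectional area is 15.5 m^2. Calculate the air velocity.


6.3484 m/s

Velocity = flow rate / cross-sectional area
= 98.4 / 15.5
= 6.3484 m/s


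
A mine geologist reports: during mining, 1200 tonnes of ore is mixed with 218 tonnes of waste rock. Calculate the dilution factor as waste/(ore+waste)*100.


15.3738%

Total material = ore + waste
= 1200 + 218 = 1418 tonnes
Dilution = waste / total * 100
= 218 / 1418 * 100
= 0.1537376587 * 100
= 15.3738%


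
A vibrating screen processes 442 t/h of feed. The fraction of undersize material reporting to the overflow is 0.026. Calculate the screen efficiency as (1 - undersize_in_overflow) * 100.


97.4%

Screen efficiency = (1 - fraction of undersize in overflow) * 100
= (1 - 0.026) * 100
= 0.974 * 100
= 97.4%


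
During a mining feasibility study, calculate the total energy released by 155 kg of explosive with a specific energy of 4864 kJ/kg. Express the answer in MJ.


753.92 MJ

Energy = mass * specific_energy / 1000
= 155 * 4864 / 1000
= 753920 / 1000
= 753.92 MJ


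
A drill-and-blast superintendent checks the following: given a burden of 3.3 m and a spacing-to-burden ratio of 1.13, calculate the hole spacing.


3.729 m

Spacing = burden * ratio
= 3.3 * 1.13
= 3.729 m


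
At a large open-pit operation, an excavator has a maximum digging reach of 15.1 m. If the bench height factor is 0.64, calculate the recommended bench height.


Bench height = reach * factor
= 15.1 * 0.64
= 9.664 m

9.664 m


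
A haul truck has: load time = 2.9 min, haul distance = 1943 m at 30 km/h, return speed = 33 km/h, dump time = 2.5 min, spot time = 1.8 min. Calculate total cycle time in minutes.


14.6187 min

Convert haul speed to m/min: 30 * 1000/60 = 500 m/min
Haul time = 1943 / 500 = 3.886 min
Convert return speed to m/min: 33 * 1000/60 = 550 m/min
Return time = 1943 / 550 = 3.532727273 min
Total cycle time:
= 2.9 + 3.886 + 2.5 + 3.532727273 + 1.8
= 14.6187 min


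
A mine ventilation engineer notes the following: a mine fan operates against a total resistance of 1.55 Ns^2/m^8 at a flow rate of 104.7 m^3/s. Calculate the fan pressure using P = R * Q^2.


Compute Q^2:
Q^2 = 104.7^2 = 10962.09
Compute pressure:
P = R * Q^2 = 1.55 * 10962.09
= 16991.2395 Pa

16991.2395 Pa


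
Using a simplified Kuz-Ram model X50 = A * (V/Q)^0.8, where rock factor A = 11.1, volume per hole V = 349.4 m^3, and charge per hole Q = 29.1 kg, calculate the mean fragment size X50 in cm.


81.0713 cm

Compute V/Q:
V/Q = 349.4 / 29.1 = 12.00687285
Raise to the power 0.8:
(V/Q)^0.8 = 12.00687285^0.8 = 7.30371687
Multiply by A:
X50 = 11.1 * 7.30371687
= 81.0713 cm


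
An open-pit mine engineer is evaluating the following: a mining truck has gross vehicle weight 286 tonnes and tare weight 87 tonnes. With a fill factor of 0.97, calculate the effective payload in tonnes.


193.03 tonnes

Maximum payload = gross - tare
= 286 - 87 = 199 tonnes
Effective payload = max payload * fill factor
= 199 * 0.97
= 193.03 tonnes


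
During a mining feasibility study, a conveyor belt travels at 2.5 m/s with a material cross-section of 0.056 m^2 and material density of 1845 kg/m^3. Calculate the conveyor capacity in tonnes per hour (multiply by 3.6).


Volumetric flow = speed * area
= 2.5 * 0.056 = 0.14 m^3/s
Mass flow = volumetric * density
= 0.14 * 1845 = 258.3 kg/s
Convert to t/h: multiply by 3.6
Capacity = 258.3 * 3.6
= 929.88 t/h

929.88 t/h


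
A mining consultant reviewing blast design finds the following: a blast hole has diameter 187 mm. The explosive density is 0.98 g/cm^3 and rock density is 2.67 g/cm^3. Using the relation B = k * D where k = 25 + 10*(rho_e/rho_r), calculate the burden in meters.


First, compute k:
rho_e / rho_r = 0.98 / 2.67 = 0.3670411985
k = 25 + 10 * 0.3670411985 = 28.67041199
Then, compute burden:
B = k * D / 1000 = 28.67041199 * 187 / 1000
= 5361.367041 / 1000
= 5.3614 m

5.3614 m


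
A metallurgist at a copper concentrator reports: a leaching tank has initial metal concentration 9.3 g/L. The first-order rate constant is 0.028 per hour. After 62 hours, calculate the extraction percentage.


Compute the exponent:
-k * t = -0.028 * 62 = -1.736
Remaining concentration:
C = 9.3 * exp(-1.736)
= 9.3 * 0.1762238883
= 1.638882161 g/L
Extracted = 9.3 - 1.638882161 = 7.661117839 g/L
Extraction % = 7.661117839 / 9.3 * 100
= 82.3776%

82.3776%


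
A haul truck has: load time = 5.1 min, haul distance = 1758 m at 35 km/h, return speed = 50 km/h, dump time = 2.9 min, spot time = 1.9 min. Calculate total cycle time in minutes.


Convert haul speed to m/min: 35 * 1000/60 = 583.3333333 m/min
Haul time = 1758 / 583.3333333 = 3.013714286 min
Convert return speed to m/min: 50 * 1000/60 = 833.3333333 m/min
Return time = 1758 / 833.3333333 = 2.1096 min
Total cycle time:
= 5.1 + 3.013714286 + 2.9 + 2.1096 + 1.9
= 15.0233 min

15.0233 min


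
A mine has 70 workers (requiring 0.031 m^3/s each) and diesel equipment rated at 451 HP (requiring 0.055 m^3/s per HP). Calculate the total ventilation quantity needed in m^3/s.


26.975 m^3/s

Airflow for workers:
Q_people = 70 * 0.031 = 2.17 m^3/s
Airflow for diesel equipment:
Q_diesel = 451 * 0.055 = 24.805 m^3/s
Total ventilation:
Q_total = 2.17 + 24.805
= 26.975 m^3/s


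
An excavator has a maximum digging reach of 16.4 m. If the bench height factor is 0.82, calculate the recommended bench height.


Bench height = reach * factor
= 16.4 * 0.82
= 13.448 m

13.448 m


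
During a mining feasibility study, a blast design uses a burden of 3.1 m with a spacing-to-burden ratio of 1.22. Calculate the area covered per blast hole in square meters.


11.7242 m^2

First, find the spacing:
Spacing = burden * ratio = 3.1 * 1.22
= 3.782 m
Then, calculate the area:
Area = burden * spacing = 3.1 * 3.782
= 11.7242 m^2


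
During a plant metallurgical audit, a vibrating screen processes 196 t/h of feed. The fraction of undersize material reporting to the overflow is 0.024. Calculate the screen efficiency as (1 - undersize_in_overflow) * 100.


Screen efficiency = (1 - fraction of undersize in overflow) * 100
= (1 - 0.024) * 100
= 0.976 * 100
= 97.6%

97.6%


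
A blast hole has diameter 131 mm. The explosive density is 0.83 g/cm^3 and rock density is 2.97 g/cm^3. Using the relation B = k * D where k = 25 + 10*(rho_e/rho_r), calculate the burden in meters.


First, compute k:
rho_e / rho_r = 0.83 / 2.97 = 0.2794612795
k = 25 + 10 * 0.2794612795 = 27.79461279
Then, compute burden:
B = k * D / 1000 = 27.79461279 * 131 / 1000
= 3641.094276 / 1000
= 3.6411 m

3.6411 m


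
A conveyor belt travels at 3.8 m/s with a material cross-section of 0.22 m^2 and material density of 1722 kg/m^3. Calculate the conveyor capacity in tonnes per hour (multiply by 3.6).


5182.5312 t/h

Volumetric flow = speed * area
= 3.8 * 0.22 = 0.836 m^3/s
Mass flow = volumetric * density
= 0.836 * 1722 = 1439.592 kg/s
Convert to t/h: multiply by 3.6
Capacity = 1439.592 * 3.6
= 5182.5312 t/h


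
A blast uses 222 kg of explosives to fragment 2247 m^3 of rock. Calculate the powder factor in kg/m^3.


0.0988 kg/m^3

Powder factor = explosive mass / rock volume
= 222 / 2247
= 0.0988 kg/m^3


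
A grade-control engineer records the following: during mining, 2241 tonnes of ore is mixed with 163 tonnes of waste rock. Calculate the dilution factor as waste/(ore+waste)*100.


6.7804%

Total material = ore + waste
= 2241 + 163 = 2404 tonnes
Dilution = waste / total * 100
= 163 / 2404 * 100
= 0.06780366057 * 100
= 6.7804%


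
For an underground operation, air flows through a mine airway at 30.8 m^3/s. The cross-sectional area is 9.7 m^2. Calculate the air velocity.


3.1753 m/s

Velocity = flow rate / cross-sectional area
= 30.8 / 9.7
= 3.1753 m/s


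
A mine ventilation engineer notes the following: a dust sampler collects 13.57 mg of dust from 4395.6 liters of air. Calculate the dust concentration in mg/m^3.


Convert liters to m^3: 1 m^3 = 1000 L
Concentration = mass / volume * 1000
= 13.57 / 4395.6 * 1000
= 0.003087178087 * 1000
= 3.0872 mg/m^3

3.0872 mg/m^3


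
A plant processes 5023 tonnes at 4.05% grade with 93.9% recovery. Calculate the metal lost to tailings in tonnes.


Total metal in feed:
= 5023 * 4.05 / 100 = 203.4315 tonnes
Metal recovered:
= 203.4315 * 93.9 / 100 = 191.0221785 tonnes
Metal lost to tailings:
= 203.4315 - 191.0221785
= 12.4093 tonnes

12.4093 tonnes
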